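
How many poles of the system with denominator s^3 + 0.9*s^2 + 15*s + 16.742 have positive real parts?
s^3 + 0.9*s^2 + 15*s + 16.742 = (s + 1.1)(s^2 - 0.2*s + 15.22). Poles: -1.1, 0.1 + 3.9j, 0.1 - 3.9j. RHP poles (Re>0): 2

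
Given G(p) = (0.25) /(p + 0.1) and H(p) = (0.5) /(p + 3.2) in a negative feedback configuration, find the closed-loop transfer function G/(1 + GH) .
Closed-loop T = G/(1+GH).
Numerator: G_num * H_den = 0.25*p + 0.8.
Denominator: G_den * H_den + G_num * H_num = (p^2 + 3.3*p + 0.32) + (0.125) = p^2 + 3.3*p + 0.445.
T(p) = (0.25*p + 0.8)/(p^2 + 3.3*p + 0.445)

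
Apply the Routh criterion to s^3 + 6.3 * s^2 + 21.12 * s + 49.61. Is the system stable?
Routh array:
s^3: [1, 21.12]; s^2: [6.3, 49.61]; s^1: [13.2454]; s^0: [49.61]
First column: [1, 6.3, 13.2454, 49.61]. Sign changes = 0.
Yes, stable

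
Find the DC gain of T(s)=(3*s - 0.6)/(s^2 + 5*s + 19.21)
DC gain = T(0) = num(0)/den(0) = -0.6/19.21 = -0.03123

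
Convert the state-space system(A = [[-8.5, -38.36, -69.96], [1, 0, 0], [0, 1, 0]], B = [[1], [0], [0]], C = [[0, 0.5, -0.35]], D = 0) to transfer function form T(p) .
T(p) = C(pI - A)⁻¹B + D.
Characteristic polynomial det(pI - A) = p^3 + 8.5*p^2 + 38.36*p + 69.96.
Numerator from C·adj(pI-A)·B + D·det(pI-A) = 0.5*p - 0.35.
T(p) = (0.5*p - 0.35)/(p^3 + 8.5*p^2 + 38.36*p + 69.96)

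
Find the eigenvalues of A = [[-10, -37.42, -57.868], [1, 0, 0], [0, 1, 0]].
Eigenvalues solve det(λI - A) = 0.
Characteristic polynomial: λ^3 + 10*λ^2 + 37.42*λ + 57.868 = 0.
Factor: (λ + 4.6)(λ^2 + 5.4*λ + 12.58) = 0.
Roots: -2.7 + 2.3j, -2.7 - 2.3j, -4.6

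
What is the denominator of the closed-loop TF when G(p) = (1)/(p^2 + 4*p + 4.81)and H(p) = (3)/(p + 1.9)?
Characteristic poly = G_den * H_den + G_num * H_num = (p^3 + 5.9*p^2 + 12.41*p + 9.139) + (3) = p^3 + 5.9*p^2 + 12.41*p + 12.139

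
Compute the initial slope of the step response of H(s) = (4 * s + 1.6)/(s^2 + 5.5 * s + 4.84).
IVT: y'(0⁺) = lim_{s→∞} s²·Y(s) = lim_{s→∞} s·H(s).
deg(num) = 1, deg(den) = 2, relative degree = 1, so s·H(s) → (leading num)/(leading den) = 4/1 = 4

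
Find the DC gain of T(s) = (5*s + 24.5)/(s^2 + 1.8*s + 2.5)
DC gain = T(0) = num(0)/den(0) = 24.5/2.5 = 9.8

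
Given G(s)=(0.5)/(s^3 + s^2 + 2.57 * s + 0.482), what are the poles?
Set denominator = 0: s^3 + s^2 + 2.57*s + 0.482 = (s + 0.2)(s^2 + 0.8*s + 2.41) = 0 → Poles: -0.2, -0.4 + 1.5j, -0.4 - 1.5j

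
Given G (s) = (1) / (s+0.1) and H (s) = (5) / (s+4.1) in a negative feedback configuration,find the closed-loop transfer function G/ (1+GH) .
Closed-loop T = G/(1+GH).
Numerator: G_num * H_den = s + 4.1.
Denominator: G_den * H_den + G_num * H_num = (s^2 + 4.2*s + 0.41) + (5) = s^2 + 4.2*s + 5.41.
T(s) = (s + 4.1)/(s^2 + 4.2*s + 5.41)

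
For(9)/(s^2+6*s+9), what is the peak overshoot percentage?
Standard form: ωn²/(s²+2ζωn·s+ωn²) → ωn = 3, ζ = 1.
ζ ≥ 1, so the response is non-oscillatory: peak overshoot = 0%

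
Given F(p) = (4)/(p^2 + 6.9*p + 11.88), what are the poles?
Set denominator = 0: p^2 + 6.9*p + 11.88 = (p + 3.6)(p + 3.3) = 0 → Poles: -3.3, -3.6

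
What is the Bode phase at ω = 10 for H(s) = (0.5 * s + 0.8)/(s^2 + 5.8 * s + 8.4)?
Substitute s = j*10: H(j10) = 0.0184371 - 0.042911j.
∠H(j10) = atan2(Im, Re) = atan2(-0.042911, 0.0184371) = -66.75°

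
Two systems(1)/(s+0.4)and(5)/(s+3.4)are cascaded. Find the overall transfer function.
Series: H = H₁ · H₂ = (n₁·n₂)/(d₁·d₂).
Num: n₁·n₂ = 5. Den: d₁·d₂ = s^2 + 3.8*s + 1.36.
H(s) = (5)/(s^2 + 3.8*s + 1.36)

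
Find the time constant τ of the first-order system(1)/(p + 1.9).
First-order system: τ = -1/pole. Pole = -1.9. τ = -1/(-1.9) = 0.5263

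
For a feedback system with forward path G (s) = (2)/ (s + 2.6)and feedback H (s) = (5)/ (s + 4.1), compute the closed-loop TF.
Closed-loop T = G/(1+GH).
Numerator: G_num * H_den = 2*s + 8.2.
Denominator: G_den * H_den + G_num * H_num = (s^2 + 6.7*s + 10.66) + (10) = s^2 + 6.7*s + 20.66.
T(s) = (2*s + 8.2)/(s^2 + 6.7*s + 20.66)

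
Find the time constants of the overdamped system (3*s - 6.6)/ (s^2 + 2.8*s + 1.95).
Overdamped: real poles at -1.5, -1.3. τ = -1/pole → τ₁ = 0.6667, τ₂ = 0.7692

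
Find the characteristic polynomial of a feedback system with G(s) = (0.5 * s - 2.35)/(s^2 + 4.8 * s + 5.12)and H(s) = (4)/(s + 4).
Characteristic poly = G_den * H_den + G_num * H_num = (s^3 + 8.8*s^2 + 24.32*s + 20.48) + (2*s - 9.4) = s^3 + 8.8*s^2 + 26.32*s + 11.08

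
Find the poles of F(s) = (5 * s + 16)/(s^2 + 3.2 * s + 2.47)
Set denominator = 0: s^2 + 3.2*s + 2.47 = (s + 1.3)(s + 1.9) = 0 → Poles: -1.3, -1.9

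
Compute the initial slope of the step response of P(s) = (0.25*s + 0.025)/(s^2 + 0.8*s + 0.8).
IVT: y'(0⁺) = lim_{s→∞} s²·Y(s) = lim_{s→∞} s·P(s).
deg(num) = 1, deg(den) = 2, relative degree = 1, so s·P(s) → (leading num)/(leading den) = 0.25/1 = 0.25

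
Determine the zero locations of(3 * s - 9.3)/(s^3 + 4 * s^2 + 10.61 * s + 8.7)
Set numerator = 0: 3*s - 9.3 = 0 → Zeros: 3.1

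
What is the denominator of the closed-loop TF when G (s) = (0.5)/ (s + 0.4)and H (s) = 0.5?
Characteristic poly = G_den * H_den + G_num * H_num = (s + 0.4) + (0.25) = s + 0.65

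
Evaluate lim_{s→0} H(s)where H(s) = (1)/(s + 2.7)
DC gain = H(0) = num(0)/den(0) = 1/2.7 = 0.3704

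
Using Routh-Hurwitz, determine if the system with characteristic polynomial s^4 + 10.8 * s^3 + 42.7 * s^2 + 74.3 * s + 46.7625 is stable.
Routh array:
s^4: [1, 42.7, 46.7625]; s^3: [10.8, 74.3]; s^2: [35.8204, 46.7625]; s^1: [60.2009]; s^0: [46.7625]
First column: [1, 10.8, 35.8204, 60.2009, 46.7625]. Sign changes = 0.
Yes, stable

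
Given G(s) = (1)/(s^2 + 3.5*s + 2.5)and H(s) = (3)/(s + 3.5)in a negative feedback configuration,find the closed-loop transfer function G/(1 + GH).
Closed-loop T = G/(1+GH).
Numerator: G_num * H_den = s + 3.5.
Denominator: G_den * H_den + G_num * H_num = (s^3 + 7*s^2 + 14.75*s + 8.75) + (3) = s^3 + 7*s^2 + 14.75*s + 11.75.
T(s) = (s + 3.5)/(s^3 + 7*s^2 + 14.75*s + 11.75)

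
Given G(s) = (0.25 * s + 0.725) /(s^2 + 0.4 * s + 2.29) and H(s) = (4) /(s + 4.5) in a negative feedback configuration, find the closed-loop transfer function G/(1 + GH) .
Closed-loop T = G/(1+GH).
Numerator: G_num * H_den = 0.25*s^2 + 1.85*s + 3.2625.
Denominator: G_den * H_den + G_num * H_num = (s^3 + 4.9*s^2 + 4.09*s + 10.305) + (s + 2.9) = s^3 + 4.9*s^2 + 5.09*s + 13.205.
T(s) = (0.25*s^2 + 1.85*s + 3.2625)/(s^3 + 4.9*s^2 + 5.09*s + 13.205)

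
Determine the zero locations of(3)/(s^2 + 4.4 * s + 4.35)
Numerator is a nonzero constant (3) → Zeros: none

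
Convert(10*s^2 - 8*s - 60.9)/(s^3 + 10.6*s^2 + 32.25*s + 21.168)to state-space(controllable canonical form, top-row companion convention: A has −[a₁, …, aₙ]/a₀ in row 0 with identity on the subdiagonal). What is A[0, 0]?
Reachable canonical form for den = s^3 + 10.6*s^2 + 32.25*s + 21.168: top row of A = -[a₁,a₂,...,aₙ]/a₀, ones on the subdiagonal, zeros elsewhere.
A = [[-10.6, -32.25, -21.168], [1, 0, 0], [0, 1, 0]].
A[0,0] = -10.6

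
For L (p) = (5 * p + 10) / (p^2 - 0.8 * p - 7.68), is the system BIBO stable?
Denominator: p^2 - 0.8*p - 7.68 = (p - 3.2)(p + 2.4). Poles: -2.4, 3.2. All Re(p)<0: No (unstable)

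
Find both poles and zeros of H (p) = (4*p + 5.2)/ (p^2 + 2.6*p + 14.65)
Set denominator = 0: p^2 + 2.6*p + 14.65 = 0 → Poles: -1.3 + 3.6j, -1.3 - 3.6j
Set numerator = 0: 4*p + 5.2 = 0 → Zeros: -1.3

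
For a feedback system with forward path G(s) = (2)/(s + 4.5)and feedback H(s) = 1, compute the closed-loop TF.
Closed-loop T = G/(1+GH).
Numerator: G_num * H_den = 2.
Denominator: G_den * H_den + G_num * H_num = (s + 4.5) + (2) = s + 6.5.
T(s) = (2)/(s + 6.5)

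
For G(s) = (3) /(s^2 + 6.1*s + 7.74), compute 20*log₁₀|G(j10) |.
Substitute s = j*10: G(j10) = -0.0226259 - 0.0149596j.
|G(j10)| = sqrt(Re² + Im²) = 0.02712.
20*log₁₀(0.02712) = -31.33 dB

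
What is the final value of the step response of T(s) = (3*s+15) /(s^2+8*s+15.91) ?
FVT: lim_{t→∞} y(t) = lim_{s→0} s*Y(s) where Y(s) = T(s)/s.
= lim_{s→0} T(s) = T(0) = num(0)/den(0) = 15/15.91 = 0.9428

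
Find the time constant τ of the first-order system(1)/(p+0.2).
First-order system: τ = -1/pole. Pole = -0.2. τ = -1/(-0.2) = 5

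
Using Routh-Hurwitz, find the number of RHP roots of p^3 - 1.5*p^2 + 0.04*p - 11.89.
Routh array:
p^3: [1, 0.04]; p^2: [-1.5, -11.89]; p^1: [-7.88667]; p^0: [-11.89]
First column: [1, -1.5, -7.88667, -11.89]. Sign changes = RHP roots = 1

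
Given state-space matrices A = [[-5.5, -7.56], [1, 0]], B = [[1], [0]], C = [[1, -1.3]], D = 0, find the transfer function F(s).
F(s) = C(sI - A)⁻¹B + D.
Characteristic polynomial det(sI - A) = s^2 + 5.5*s + 7.56.
Numerator from C·adj(sI-A)·B + D·det(sI-A) = s - 1.3.
F(s) = (s - 1.3)/(s^2 + 5.5*s + 7.56)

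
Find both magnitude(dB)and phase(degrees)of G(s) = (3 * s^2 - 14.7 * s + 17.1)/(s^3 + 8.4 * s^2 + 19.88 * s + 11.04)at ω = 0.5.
Substitute s = j*0.5: G(j0.5) = 0.420003 - 1.28326j.
|G| = 20*log₁₀(sqrt(Re²+Im²)) = 2.61 dB.
∠G = atan2(Im, Re) = -71.88°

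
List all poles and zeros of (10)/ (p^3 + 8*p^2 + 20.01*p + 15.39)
Set denominator = 0: p^3 + 8*p^2 + 20.01*p + 15.39 = (p + 2.7)(p + 3.8)(p + 1.5) = 0 → Poles: -1.5, -2.7, -3.8
Numerator is a nonzero constant (10) → Zeros: none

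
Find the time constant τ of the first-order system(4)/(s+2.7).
First-order system: τ = -1/pole. Pole = -2.7. τ = -1/(-2.7) = 0.3704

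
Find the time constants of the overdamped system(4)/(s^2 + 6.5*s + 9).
Overdamped: real poles at -4.5, -2. τ = -1/pole → τ₁ = 0.2222, τ₂ = 0.5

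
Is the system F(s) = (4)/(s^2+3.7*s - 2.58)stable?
Denominator: s^2 + 3.7*s - 2.58 = (s - 0.6)(s + 4.3). Poles: -4.3, 0.6. All Re(p)<0: No (unstable)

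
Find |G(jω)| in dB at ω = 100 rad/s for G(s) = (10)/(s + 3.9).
Substitute s = j*100: G(j100) = 0.00389408 - 0.0998481j.
|G(j100)| = sqrt(Re² + Im²) = 0.09992.
20*log₁₀(0.09992) = -20.01 dB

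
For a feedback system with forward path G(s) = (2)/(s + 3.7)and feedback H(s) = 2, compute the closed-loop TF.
Closed-loop T = G/(1+GH).
Numerator: G_num * H_den = 2.
Denominator: G_den * H_den + G_num * H_num = (s + 3.7) + (4) = s + 7.7.
T(s) = (2)/(s + 7.7)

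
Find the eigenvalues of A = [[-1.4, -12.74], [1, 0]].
Eigenvalues solve det(λI - A) = 0.
Characteristic polynomial: λ^2 + 1.4*λ + 12.74 = 0.
Roots: -0.7 + 3.5j, -0.7 - 3.5j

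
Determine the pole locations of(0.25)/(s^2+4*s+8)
Set denominator = 0: s^2 + 4*s + 8 = 0 → Poles: -2 + 2j, -2 - 2j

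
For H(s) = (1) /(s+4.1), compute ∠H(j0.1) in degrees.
Substitute s = j*0.1: H(j0.1) = 0.243757 - 0.0059453j.
∠H(j0.1) = atan2(Im, Re) = atan2(-0.0059453, 0.243757) = -1.40°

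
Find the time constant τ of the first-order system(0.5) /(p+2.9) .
First-order system: τ = -1/pole. Pole = -2.9. τ = -1/(-2.9) = 0.3448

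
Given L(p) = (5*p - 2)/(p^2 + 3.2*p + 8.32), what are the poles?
Set denominator = 0: p^2 + 3.2*p + 8.32 = 0 → Poles: -1.6 + 2.4j, -1.6 - 2.4j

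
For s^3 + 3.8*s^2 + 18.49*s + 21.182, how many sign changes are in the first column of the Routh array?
Routh array:
s^3: [1, 18.49]; s^2: [3.8, 21.182]; s^1: [12.9158]; s^0: [21.182]
First column: [1, 3.8, 12.9158, 21.182]. Sign changes = 0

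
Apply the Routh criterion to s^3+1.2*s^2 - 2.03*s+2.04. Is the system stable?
Routh array:
s^3: [1, -2.03]; s^2: [1.2, 2.04]; s^1: [-3.73]; s^0: [2.04]
First column: [1, 1.2, -3.73, 2.04]. Sign changes = 2.
No, unstable (2 RHP root(s))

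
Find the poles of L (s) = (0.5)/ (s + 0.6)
Set denominator = 0: s + 0.6 = 0 → Poles: -0.6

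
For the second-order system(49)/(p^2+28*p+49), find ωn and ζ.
Standard form: ωn²/(p²+2ζωn·p+ωn²).
const=49=ωn² → ωn=7, p coeff=28=2ζωn → ζ=2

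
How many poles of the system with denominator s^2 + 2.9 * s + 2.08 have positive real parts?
s^2 + 2.9*s + 2.08 = (s + 1.6)(s + 1.3). Poles: -1.3, -1.6. RHP poles (Re>0): 0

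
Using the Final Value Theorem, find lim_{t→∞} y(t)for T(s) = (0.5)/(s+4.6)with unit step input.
FVT: lim_{t→∞} y(t) = lim_{s→0} s*Y(s) where Y(s) = T(s)/s.
= lim_{s→0} T(s) = T(0) = num(0)/den(0) = 0.5/4.6 = 0.1087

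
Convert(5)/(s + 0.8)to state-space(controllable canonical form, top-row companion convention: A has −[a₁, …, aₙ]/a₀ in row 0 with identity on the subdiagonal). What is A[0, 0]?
Reachable canonical form for den = s + 0.8: top row of A = -[a₁,a₂,...,aₙ]/a₀, ones on the subdiagonal, zeros elsewhere.
A = [[-0.8]].
A[0,0] = -0.8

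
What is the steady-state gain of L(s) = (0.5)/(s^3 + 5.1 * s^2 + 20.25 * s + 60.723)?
DC gain = L(0) = num(0)/den(0) = 0.5/60.723 = 0.008234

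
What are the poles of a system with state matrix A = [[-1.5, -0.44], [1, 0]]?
Eigenvalues solve det(λI - A) = 0.
Characteristic polynomial: λ^2 + 1.5*λ + 0.44 = 0.
Factor: (λ + 0.4)(λ + 1.1) = 0.
Roots: -0.4, -1.1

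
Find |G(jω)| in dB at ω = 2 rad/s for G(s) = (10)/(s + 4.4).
Substitute s = j*2: G(j2) = 1.88356 - 0.856164j.
|G(j2)| = sqrt(Re² + Im²) = 2.069.
20*log₁₀(2.069) = 6.32 dB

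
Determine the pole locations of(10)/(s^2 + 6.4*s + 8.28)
Set denominator = 0: s^2 + 6.4*s + 8.28 = (s + 4.6)(s + 1.8) = 0 → Poles: -1.8, -4.6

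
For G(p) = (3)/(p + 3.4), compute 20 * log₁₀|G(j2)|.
Substitute p = j*2: G(j2) = 0.655527 - 0.385604j.
|G(j2)| = sqrt(Re² + Im²) = 0.7605.
20*log₁₀(0.7605) = -2.38 dB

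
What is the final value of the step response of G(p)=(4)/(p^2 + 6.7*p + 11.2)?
FVT: lim_{t→∞} y(t) = lim_{p→0} p*Y(p) where Y(p) = G(p)/p.
= lim_{p→0} G(p) = G(0) = num(0)/den(0) = 4/11.2 = 0.3571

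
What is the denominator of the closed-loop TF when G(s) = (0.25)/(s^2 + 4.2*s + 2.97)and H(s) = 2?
Characteristic poly = G_den * H_den + G_num * H_num = (s^2 + 4.2*s + 2.97) + (0.5) = s^2 + 4.2*s + 3.47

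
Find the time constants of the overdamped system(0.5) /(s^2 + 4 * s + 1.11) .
Overdamped: real poles at -3.7, -0.3. τ = -1/pole → τ₁ = 0.2703, τ₂ = 3.333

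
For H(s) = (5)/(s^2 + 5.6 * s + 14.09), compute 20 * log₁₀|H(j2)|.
Substitute s = j*2: H(j2) = 0.222004 - 0.246427j.
|H(j2)| = sqrt(Re² + Im²) = 0.3317.
20*log₁₀(0.3317) = -9.59 dB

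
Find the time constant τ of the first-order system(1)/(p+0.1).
First-order system: τ = -1/pole. Pole = -0.1. τ = -1/(-0.1) = 10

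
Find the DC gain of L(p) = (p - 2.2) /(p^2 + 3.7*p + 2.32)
DC gain = L(0) = num(0)/den(0) = -2.2/2.32 = -0.9483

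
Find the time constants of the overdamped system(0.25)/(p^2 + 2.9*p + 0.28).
Overdamped: real poles at -2.8, -0.1. τ = -1/pole → τ₁ = 0.3571, τ₂ = 10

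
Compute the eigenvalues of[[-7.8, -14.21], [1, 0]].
Eigenvalues solve det(λI - A) = 0.
Characteristic polynomial: λ^2 + 7.8*λ + 14.21 = 0.
Factor: (λ + 2.9)(λ + 4.9) = 0.
Roots: -2.9, -4.9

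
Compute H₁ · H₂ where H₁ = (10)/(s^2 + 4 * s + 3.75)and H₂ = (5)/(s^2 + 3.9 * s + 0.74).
Series: H = H₁ · H₂ = (n₁·n₂)/(d₁·d₂).
Num: n₁·n₂ = 50. Den: d₁·d₂ = s^4 + 7.9*s^3 + 20.09*s^2 + 17.585*s + 2.775.
H(s) = (50)/(s^4 + 7.9*s^3 + 20.09*s^2 + 17.585*s + 2.775)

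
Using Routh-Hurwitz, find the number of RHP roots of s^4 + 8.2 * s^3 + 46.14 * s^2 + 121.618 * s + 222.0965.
Routh array:
s^4: [1, 46.14, 222.0965]; s^3: [8.2, 121.618]; s^2: [31.3085, 222.0965]; s^1: [63.4488]; s^0: [222.0965]
First column: [1, 8.2, 31.3085, 63.4488, 222.0965]. Sign changes = RHP roots = 0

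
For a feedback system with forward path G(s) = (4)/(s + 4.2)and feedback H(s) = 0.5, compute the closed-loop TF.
Closed-loop T = G/(1+GH).
Numerator: G_num * H_den = 4.
Denominator: G_den * H_den + G_num * H_num = (s + 4.2) + (2) = s + 6.2.
T(s) = (4)/(s + 6.2)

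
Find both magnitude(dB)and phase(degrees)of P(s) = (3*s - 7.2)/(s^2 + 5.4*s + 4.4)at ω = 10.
Substitute s = j*10: P(j10) = 0.191477 - 0.205651j.
|P| = 20*log₁₀(sqrt(Re²+Im²)) = -11.03 dB.
∠P = atan2(Im, Re) = -47.04°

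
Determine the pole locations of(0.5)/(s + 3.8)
Set denominator = 0: s + 3.8 = 0 → Poles: -3.8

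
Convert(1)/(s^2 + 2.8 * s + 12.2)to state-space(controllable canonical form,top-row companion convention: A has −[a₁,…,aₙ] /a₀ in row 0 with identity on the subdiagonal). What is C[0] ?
Reachable canonical form: C = numerator coefficients (right-aligned, zero-padded to length n).
num = 1, C = [[0, 1]].
C[0] = 0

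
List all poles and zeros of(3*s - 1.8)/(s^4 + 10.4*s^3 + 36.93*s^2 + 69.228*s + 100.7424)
Set denominator = 0: s^4 + 10.4*s^3 + 36.93*s^2 + 69.228*s + 100.7424 = (s + 4.4)(s + 4.8)(s^2 + 1.2*s + 4.77) = 0 → Poles: -0.6 + 2.1j, -0.6 - 2.1j, -4.4, -4.8
Set numerator = 0: 3*s - 1.8 = 0 → Zeros: 0.6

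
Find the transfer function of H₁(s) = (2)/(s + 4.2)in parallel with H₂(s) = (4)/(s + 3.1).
Parallel: H = H₁ + H₂ = (n₁·d₂ + n₂·d₁)/(d₁·d₂).
n₁·d₂ = 2*s + 6.2. n₂·d₁ = 4*s + 16.8. Sum = 6*s + 23. d₁·d₂ = s^2 + 7.3*s + 13.02.
H(s) = (6*s + 23)/(s^2 + 7.3*s + 13.02)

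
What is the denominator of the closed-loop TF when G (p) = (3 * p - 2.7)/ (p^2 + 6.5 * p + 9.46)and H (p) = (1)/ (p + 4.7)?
Characteristic poly = G_den * H_den + G_num * H_num = (p^3 + 11.2*p^2 + 40.01*p + 44.462) + (3*p - 2.7) = p^3 + 11.2*p^2 + 43.01*p + 41.762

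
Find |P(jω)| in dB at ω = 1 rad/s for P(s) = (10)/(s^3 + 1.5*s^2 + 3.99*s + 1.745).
Substitute s = j*1: P(j1) = 0.272218 - 3.32218j.
|P(j1)| = sqrt(Re² + Im²) = 3.333.
20*log₁₀(3.333) = 10.46 dB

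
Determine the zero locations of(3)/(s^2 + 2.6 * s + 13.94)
Numerator is a nonzero constant (3) → Zeros: none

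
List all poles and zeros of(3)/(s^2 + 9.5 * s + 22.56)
Set denominator = 0: s^2 + 9.5*s + 22.56 = (s + 4.8)(s + 4.7) = 0 → Poles: -4.7, -4.8
Numerator is a nonzero constant (3) → Zeros: none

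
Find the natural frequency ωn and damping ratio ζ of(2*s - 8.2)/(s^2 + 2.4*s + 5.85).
Underdamped: complex pole -1.2 + 2.1j. ωn = |pole| = 2.419, ζ = -Re(pole)/ωn = 0.4961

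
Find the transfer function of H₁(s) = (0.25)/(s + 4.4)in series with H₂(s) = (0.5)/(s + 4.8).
Series: H = H₁ · H₂ = (n₁·n₂)/(d₁·d₂).
Num: n₁·n₂ = 0.125. Den: d₁·d₂ = s^2 + 9.2*s + 21.12.
H(s) = (0.125)/(s^2 + 9.2*s + 21.12)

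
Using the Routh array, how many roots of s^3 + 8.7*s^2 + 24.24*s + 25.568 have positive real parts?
Routh array:
s^3: [1, 24.24]; s^2: [8.7, 25.568]; s^1: [21.3011]; s^0: [25.568]
First column: [1, 8.7, 21.3011, 25.568]. Sign changes = RHP roots = 0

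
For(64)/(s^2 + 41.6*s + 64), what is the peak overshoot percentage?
Standard form: ωn²/(s²+2ζωn·s+ωn²) → ωn = 8, ζ = 2.6.
ζ ≥ 1, so the response is non-oscillatory: peak overshoot = 0%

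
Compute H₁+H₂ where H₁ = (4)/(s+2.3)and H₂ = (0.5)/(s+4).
Parallel: H = H₁ + H₂ = (n₁·d₂ + n₂·d₁)/(d₁·d₂).
n₁·d₂ = 4*s + 16. n₂·d₁ = 0.5*s + 1.15. Sum = 4.5*s + 17.15. d₁·d₂ = s^2 + 6.3*s + 9.2.
H(s) = (4.5*s + 17.15)/(s^2 + 6.3*s + 9.2)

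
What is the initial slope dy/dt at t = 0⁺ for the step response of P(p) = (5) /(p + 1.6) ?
IVT: y'(0⁺) = lim_{p→∞} p²·Y(p) = lim_{p→∞} p·P(p).
deg(num) = 0, deg(den) = 1, relative degree = 1, so p·P(p) → (leading num)/(leading den) = 5/1 = 5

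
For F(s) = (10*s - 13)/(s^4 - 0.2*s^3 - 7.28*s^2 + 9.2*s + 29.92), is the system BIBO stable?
Denominator: s^4 - 0.2*s^3 - 7.28*s^2 + 9.2*s + 29.92 = (s + 2)(s + 2.2)(s^2 - 4.4*s + 6.8). Poles: -2, -2.2, 2.2 + 1.4j, 2.2 - 1.4j. All Re(p)<0: No (unstable)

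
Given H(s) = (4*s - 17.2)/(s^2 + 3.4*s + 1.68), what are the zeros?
Set numerator = 0: 4*s - 17.2 = 0 → Zeros: 4.3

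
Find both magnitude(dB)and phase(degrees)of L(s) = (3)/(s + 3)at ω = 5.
Substitute s = j*5: L(j5) = 0.264706 - 0.441176j.
|L| = 20*log₁₀(sqrt(Re²+Im²)) = -5.77 dB.
∠L = atan2(Im, Re) = -59.04°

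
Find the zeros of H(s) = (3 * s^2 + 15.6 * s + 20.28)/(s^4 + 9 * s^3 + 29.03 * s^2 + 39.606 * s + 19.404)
Set numerator = 0: 3*s^2 + 15.6*s + 20.28 = 3*(s + 2.6)(s + 2.6) = 0 → Zeros: -2.6, -2.6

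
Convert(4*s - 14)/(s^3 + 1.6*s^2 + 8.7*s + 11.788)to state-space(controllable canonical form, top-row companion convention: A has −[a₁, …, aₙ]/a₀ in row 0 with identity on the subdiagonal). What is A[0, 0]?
Reachable canonical form for den = s^3 + 1.6*s^2 + 8.7*s + 11.788: top row of A = -[a₁,a₂,...,aₙ]/a₀, ones on the subdiagonal, zeros elsewhere.
A = [[-1.6, -8.7, -11.788], [1, 0, 0], [0, 1, 0]].
A[0,0] = -1.6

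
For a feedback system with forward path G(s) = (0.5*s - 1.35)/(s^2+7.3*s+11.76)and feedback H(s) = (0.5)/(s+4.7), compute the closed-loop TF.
Closed-loop T = G/(1+GH).
Numerator: G_num * H_den = 0.5*s^2 + s - 6.345.
Denominator: G_den * H_den + G_num * H_num = (s^3 + 12*s^2 + 46.07*s + 55.272) + (0.25*s - 0.675) = s^3 + 12*s^2 + 46.32*s + 54.597.
T(s) = (0.5*s^2 + s - 6.345)/(s^3 + 12*s^2 + 46.32*s + 54.597)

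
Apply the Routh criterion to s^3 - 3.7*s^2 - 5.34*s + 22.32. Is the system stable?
Routh array:
s^3: [1, -5.34]; s^2: [-3.7, 22.32]; s^1: [0.692432]; s^0: [22.32]
First column: [1, -3.7, 0.692432, 22.32]. Sign changes = 2.
No, unstable (2 RHP root(s))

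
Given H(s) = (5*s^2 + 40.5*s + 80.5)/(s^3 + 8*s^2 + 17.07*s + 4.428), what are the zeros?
Set numerator = 0: 5*s^2 + 40.5*s + 80.5 = 5*(s + 4.6)(s + 3.5) = 0 → Zeros: -3.5, -4.6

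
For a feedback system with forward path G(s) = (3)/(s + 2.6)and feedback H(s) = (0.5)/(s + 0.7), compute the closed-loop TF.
Closed-loop T = G/(1+GH).
Numerator: G_num * H_den = 3*s + 2.1.
Denominator: G_den * H_den + G_num * H_num = (s^2 + 3.3*s + 1.82) + (1.5) = s^2 + 3.3*s + 3.32.
T(s) = (3*s + 2.1)/(s^2 + 3.3*s + 3.32)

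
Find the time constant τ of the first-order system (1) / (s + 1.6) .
First-order system: τ = -1/pole. Pole = -1.6. τ = -1/(-1.6) = 0.625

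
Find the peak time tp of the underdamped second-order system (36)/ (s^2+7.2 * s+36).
Standard form: ωn²/(s²+2ζωn·s+ωn²) → ωn = 6, ζ = 0.6.
ωd = ωn·√(1-ζ²) = 6·√(1-0.6²) = 4.8.
tp = π/ωd = π/4.8 = 0.6545 s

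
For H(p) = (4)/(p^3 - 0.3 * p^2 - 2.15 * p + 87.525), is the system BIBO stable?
Denominator: p^3 - 0.3*p^2 - 2.15*p + 87.525 = (p + 4.5)(p^2 - 4.8*p + 19.45). Poles: -4.5, 2.4 + 3.7j, 2.4 - 3.7j. All Re(p)<0: No (unstable)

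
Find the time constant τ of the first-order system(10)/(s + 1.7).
First-order system: τ = -1/pole. Pole = -1.7. τ = -1/(-1.7) = 0.5882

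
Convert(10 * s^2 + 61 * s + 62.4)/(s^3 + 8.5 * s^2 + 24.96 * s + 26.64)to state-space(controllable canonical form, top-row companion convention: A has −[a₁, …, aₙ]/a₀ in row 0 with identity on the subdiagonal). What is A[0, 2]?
Reachable canonical form for den = s^3 + 8.5*s^2 + 24.96*s + 26.64: top row of A = -[a₁,a₂,...,aₙ]/a₀, ones on the subdiagonal, zeros elsewhere.
A = [[-8.5, -24.96, -26.64], [1, 0, 0], [0, 1, 0]].
A[0,2] = -26.64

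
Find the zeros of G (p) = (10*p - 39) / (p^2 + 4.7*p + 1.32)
Set numerator = 0: 10*p - 39 = 0 → Zeros: 3.9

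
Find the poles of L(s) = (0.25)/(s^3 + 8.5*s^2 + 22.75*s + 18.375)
Set denominator = 0: s^3 + 8.5*s^2 + 22.75*s + 18.375 = (s + 1.5)(s + 3.5)(s + 3.5) = 0 → Poles: -1.5, -3.5, -3.5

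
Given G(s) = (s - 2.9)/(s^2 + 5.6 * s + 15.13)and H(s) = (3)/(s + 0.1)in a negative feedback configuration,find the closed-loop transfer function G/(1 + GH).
Closed-loop T = G/(1+GH).
Numerator: G_num * H_den = s^2 - 2.8*s - 0.29.
Denominator: G_den * H_den + G_num * H_num = (s^3 + 5.7*s^2 + 15.69*s + 1.513) + (3*s - 8.7) = s^3 + 5.7*s^2 + 18.69*s - 7.187.
T(s) = (s^2 - 2.8*s - 0.29)/(s^3 + 5.7*s^2 + 18.69*s - 7.187)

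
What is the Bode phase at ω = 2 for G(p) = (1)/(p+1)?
Substitute p = j*2: G(j2) = 0.2 - 0.4j.
∠G(j2) = atan2(Im, Re) = atan2(-0.4, 0.2) = -63.43°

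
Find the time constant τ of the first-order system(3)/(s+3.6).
First-order system: τ = -1/pole. Pole = -3.6. τ = -1/(-3.6) = 0.2778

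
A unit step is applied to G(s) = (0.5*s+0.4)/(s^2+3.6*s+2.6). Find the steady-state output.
FVT: lim_{t→∞} y(t) = lim_{s→0} s*Y(s) where Y(s) = G(s)/s.
= lim_{s→0} G(s) = G(0) = num(0)/den(0) = 0.4/2.6 = 0.1538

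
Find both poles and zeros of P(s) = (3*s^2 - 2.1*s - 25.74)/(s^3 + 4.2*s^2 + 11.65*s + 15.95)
Set denominator = 0: s^3 + 4.2*s^2 + 11.65*s + 15.95 = (s + 2.2)(s^2 + 2*s + 7.25) = 0 → Poles: -1 + 2.5j, -1 - 2.5j, -2.2
Set numerator = 0: 3*s^2 - 2.1*s - 25.74 = 3*(s - 3.3)(s + 2.6) = 0 → Zeros: -2.6, 3.3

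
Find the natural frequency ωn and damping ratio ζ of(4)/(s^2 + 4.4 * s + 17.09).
Underdamped: complex pole -2.2 + 3.5j. ωn = |pole| = 4.134, ζ = -Re(pole)/ωn = 0.5322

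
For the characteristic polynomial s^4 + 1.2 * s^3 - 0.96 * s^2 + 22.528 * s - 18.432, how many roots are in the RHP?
s^4 + 1.2*s^3 - 0.96*s^2 + 22.528*s - 18.432 = (s - 0.8)(s + 3.6)(s^2 - 1.6*s + 6.4). Poles: -3.6, 0.8, 0.8 + 2.4j, 0.8 - 2.4j. RHP poles (Re>0): 3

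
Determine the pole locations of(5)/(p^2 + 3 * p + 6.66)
Set denominator = 0: p^2 + 3*p + 6.66 = 0 → Poles: -1.5 + 2.1j, -1.5 - 2.1j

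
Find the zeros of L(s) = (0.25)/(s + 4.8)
Numerator is a nonzero constant (0.25) → Zeros: none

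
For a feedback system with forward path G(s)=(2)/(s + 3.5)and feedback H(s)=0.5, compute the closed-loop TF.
Closed-loop T = G/(1+GH).
Numerator: G_num * H_den = 2.
Denominator: G_den * H_den + G_num * H_num = (s + 3.5) + (1) = s + 4.5.
T(s) = (2)/(s + 4.5)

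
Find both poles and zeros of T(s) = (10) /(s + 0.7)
Set denominator = 0: s + 0.7 = 0 → Poles: -0.7
Numerator is a nonzero constant (10) → Zeros: none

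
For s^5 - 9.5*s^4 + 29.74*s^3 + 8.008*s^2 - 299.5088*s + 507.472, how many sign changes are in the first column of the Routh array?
Routh array:
s^5: [1, 29.74, -299.5088]; s^4: [-9.5, 8.008, 507.472]; s^3: [30.5829, -246.091]; s^2: [-68.4353, 507.472]; s^1: [-19.3073]; s^0: [507.472]
First column: [1, -9.5, 30.5829, -68.4353, -19.3073, 507.472]. Sign changes = 4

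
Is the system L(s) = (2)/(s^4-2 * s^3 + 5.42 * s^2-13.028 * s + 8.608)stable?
Denominator: s^4 - 2*s^3 + 5.42*s^2 - 13.028*s + 8.608 = (s - 1)(s - 1.6)(s^2 + 0.6*s + 5.38). Poles: -0.3 + 2.3j, -0.3 - 2.3j, 1, 1.6. All Re(p)<0: No (unstable)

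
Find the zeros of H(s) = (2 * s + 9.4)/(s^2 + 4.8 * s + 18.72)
Set numerator = 0: 2*s + 9.4 = 0 → Zeros: -4.7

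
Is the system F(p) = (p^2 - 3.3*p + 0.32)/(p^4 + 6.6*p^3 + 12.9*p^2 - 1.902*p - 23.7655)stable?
Denominator: p^4 + 6.6*p^3 + 12.9*p^2 - 1.902*p - 23.7655 = (p - 1.1)(p + 2.9)(p^2 + 4.8*p + 7.45). Poles: -2.4 + 1.3j, -2.4 - 1.3j, -2.9, 1.1. All Re(p)<0: No (unstable)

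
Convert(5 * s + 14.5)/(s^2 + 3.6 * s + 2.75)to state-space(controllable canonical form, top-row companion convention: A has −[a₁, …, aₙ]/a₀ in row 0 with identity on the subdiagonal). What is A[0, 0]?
Reachable canonical form for den = s^2 + 3.6*s + 2.75: top row of A = -[a₁,a₂,...,aₙ]/a₀, ones on the subdiagonal, zeros elsewhere.
A = [[-3.6, -2.75], [1, 0]].
A[0,0] = -3.6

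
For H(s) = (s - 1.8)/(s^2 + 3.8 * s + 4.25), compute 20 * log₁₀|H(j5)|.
Substitute s = j*5: H(j5) = 0.167201 - 0.0878642j.
|H(j5)| = sqrt(Re² + Im²) = 0.1889.
20*log₁₀(0.1889) = -14.48 dB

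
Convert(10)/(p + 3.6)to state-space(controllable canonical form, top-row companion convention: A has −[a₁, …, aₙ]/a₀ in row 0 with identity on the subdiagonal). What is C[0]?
Reachable canonical form: C = numerator coefficients (right-aligned, zero-padded to length n).
num = 10, C = [[10]].
C[0] = 10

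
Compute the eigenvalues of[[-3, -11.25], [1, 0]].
Eigenvalues solve det(λI - A) = 0.
Characteristic polynomial: λ^2 + 3*λ + 11.25 = 0.
Roots: -1.5 + 3j, -1.5 - 3j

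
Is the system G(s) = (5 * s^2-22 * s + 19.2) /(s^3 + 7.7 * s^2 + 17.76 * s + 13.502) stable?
Denominator: s^3 + 7.7*s^2 + 17.76*s + 13.502 = (s + 4.3)(s^2 + 3.4*s + 3.14). Poles: -1.7 + 0.5j, -1.7 - 0.5j, -4.3. All Re(p)<0: Yes (stable)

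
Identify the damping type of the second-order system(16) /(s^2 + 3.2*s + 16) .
Standard form: ωn²/(s²+2ζωn·s+ωn²) gives ωn=4, ζ=0.4.
Underdamped (ζ = 0.4 < 1)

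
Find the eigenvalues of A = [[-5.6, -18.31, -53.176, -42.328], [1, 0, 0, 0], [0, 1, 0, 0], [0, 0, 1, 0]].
Eigenvalues solve det(λI - A) = 0.
Characteristic polynomial: λ^4 + 5.6*λ^3 + 18.31*λ^2 + 53.176*λ + 42.328 = 0.
Factor: (λ + 3.7)(λ + 1.1)(λ^2 + 0.8*λ + 10.4) = 0.
Roots: -0.4 + 3.2j, -0.4 - 3.2j, -1.1, -3.7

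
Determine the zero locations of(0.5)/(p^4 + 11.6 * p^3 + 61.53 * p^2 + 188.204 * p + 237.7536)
Numerator is a nonzero constant (0.5) → Zeros: none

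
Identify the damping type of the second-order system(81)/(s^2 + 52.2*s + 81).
Standard form: ωn²/(s²+2ζωn·s+ωn²) gives ωn=9, ζ=2.9.
Overdamped (ζ = 2.9 > 1)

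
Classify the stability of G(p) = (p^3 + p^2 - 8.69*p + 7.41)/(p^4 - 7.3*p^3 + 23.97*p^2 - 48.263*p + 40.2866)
Denominator: p^4 - 7.3*p^3 + 23.97*p^2 - 48.263*p + 40.2866 = (p - 3.4)(p - 1.7)(p^2 - 2.2*p + 6.97). Poles: 1.1 + 2.4j, 1.1 - 2.4j, 1.7, 3.4. Unstable (4 pole(s) in RHP)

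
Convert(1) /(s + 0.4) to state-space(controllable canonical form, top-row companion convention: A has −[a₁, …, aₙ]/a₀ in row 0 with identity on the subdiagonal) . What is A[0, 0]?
Reachable canonical form for den = s + 0.4: top row of A = -[a₁,a₂,...,aₙ]/a₀, ones on the subdiagonal, zeros elsewhere.
A = [[-0.4]].
A[0,0] = -0.4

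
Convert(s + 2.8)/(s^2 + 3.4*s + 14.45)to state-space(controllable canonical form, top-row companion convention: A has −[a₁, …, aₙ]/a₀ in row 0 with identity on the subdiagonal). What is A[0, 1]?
Reachable canonical form for den = s^2 + 3.4*s + 14.45: top row of A = -[a₁,a₂,...,aₙ]/a₀, ones on the subdiagonal, zeros elsewhere.
A = [[-3.4, -14.45], [1, 0]].
A[0,1] = -14.45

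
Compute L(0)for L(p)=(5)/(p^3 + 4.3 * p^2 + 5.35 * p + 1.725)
DC gain = L(0) = num(0)/den(0) = 5/1.725 = 2.899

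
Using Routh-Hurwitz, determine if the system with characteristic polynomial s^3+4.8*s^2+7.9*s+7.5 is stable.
Routh array:
s^3: [1, 7.9]; s^2: [4.8, 7.5]; s^1: [6.3375]; s^0: [7.5]
First column: [1, 4.8, 6.3375, 7.5]. Sign changes = 0.
Yes, stable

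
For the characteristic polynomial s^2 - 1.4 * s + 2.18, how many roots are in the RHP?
Poles: 0.7 + 1.3j, 0.7 - 1.3j. RHP poles (Re>0): 2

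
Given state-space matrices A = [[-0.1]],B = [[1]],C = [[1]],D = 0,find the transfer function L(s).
L(s) = C(sI - A)⁻¹B + D.
Characteristic polynomial det(sI - A) = s + 0.1.
Numerator from C·adj(sI-A)·B + D·det(sI-A) = 1.
L(s) = (1)/(s + 0.1)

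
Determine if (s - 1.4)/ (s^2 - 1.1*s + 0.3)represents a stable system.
Denominator: s^2 - 1.1*s + 0.3 = (s - 0.5)(s - 0.6). Poles: 0.5, 0.6. All Re(p)<0: No (unstable)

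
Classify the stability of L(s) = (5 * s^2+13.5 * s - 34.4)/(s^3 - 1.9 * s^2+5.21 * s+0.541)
Denominator: s^3 - 1.9*s^2 + 5.21*s + 0.541 = (s + 0.1)(s^2 - 2*s + 5.41). Poles: -0.1, 1 + 2.1j, 1 - 2.1j. Unstable (2 pole(s) in RHP)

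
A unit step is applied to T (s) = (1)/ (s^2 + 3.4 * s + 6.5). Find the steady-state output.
FVT: lim_{t→∞} y(t) = lim_{s→0} s*Y(s) where Y(s) = T(s)/s.
= lim_{s→0} T(s) = T(0) = num(0)/den(0) = 1/6.5 = 0.1538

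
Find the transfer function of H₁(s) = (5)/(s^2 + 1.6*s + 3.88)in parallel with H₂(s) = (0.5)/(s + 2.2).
Parallel: H = H₁ + H₂ = (n₁·d₂ + n₂·d₁)/(d₁·d₂).
n₁·d₂ = 5*s + 11. n₂·d₁ = 0.5*s^2 + 0.8*s + 1.94. Sum = 0.5*s^2 + 5.8*s + 12.94. d₁·d₂ = s^3 + 3.8*s^2 + 7.4*s + 8.536.
H(s) = (0.5*s^2 + 5.8*s + 12.94)/(s^3 + 3.8*s^2 + 7.4*s + 8.536)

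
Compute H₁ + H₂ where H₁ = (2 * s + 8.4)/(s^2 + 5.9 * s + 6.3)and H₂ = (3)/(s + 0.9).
Parallel: H = H₁ + H₂ = (n₁·d₂ + n₂·d₁)/(d₁·d₂).
n₁·d₂ = 2*s^2 + 10.2*s + 7.56. n₂·d₁ = 3*s^2 + 17.7*s + 18.9. Sum = 5*s^2 + 27.9*s + 26.46. d₁·d₂ = s^3 + 6.8*s^2 + 11.61*s + 5.67.
H(s) = (5*s^2 + 27.9*s + 26.46)/(s^3 + 6.8*s^2 + 11.61*s + 5.67)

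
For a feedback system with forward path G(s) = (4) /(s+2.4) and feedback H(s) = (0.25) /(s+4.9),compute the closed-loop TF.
Closed-loop T = G/(1+GH).
Numerator: G_num * H_den = 4*s + 19.6.
Denominator: G_den * H_den + G_num * H_num = (s^2 + 7.3*s + 11.76) + (1) = s^2 + 7.3*s + 12.76.
T(s) = (4*s + 19.6)/(s^2 + 7.3*s + 12.76)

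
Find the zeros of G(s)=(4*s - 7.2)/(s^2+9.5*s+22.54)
Set numerator = 0: 4*s - 7.2 = 0 → Zeros: 1.8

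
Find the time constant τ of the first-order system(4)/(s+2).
First-order system: τ = -1/pole. Pole = -2. τ = -1/(-2) = 0.5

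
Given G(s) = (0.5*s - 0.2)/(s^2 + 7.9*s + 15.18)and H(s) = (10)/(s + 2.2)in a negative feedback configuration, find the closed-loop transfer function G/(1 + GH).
Closed-loop T = G/(1+GH).
Numerator: G_num * H_den = 0.5*s^2 + 0.9*s - 0.44.
Denominator: G_den * H_den + G_num * H_num = (s^3 + 10.1*s^2 + 32.56*s + 33.396) + (5*s - 2) = s^3 + 10.1*s^2 + 37.56*s + 31.396.
T(s) = (0.5*s^2 + 0.9*s - 0.44)/(s^3 + 10.1*s^2 + 37.56*s + 31.396)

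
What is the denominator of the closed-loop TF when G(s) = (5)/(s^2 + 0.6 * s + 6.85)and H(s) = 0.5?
Characteristic poly = G_den * H_den + G_num * H_num = (s^2 + 0.6*s + 6.85) + (2.5) = s^2 + 0.6*s + 9.35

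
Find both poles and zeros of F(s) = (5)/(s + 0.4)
Set denominator = 0: s + 0.4 = 0 → Poles: -0.4
Numerator is a nonzero constant (5) → Zeros: none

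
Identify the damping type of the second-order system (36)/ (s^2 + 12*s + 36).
Standard form: ωn²/(s²+2ζωn·s+ωn²) gives ωn=6, ζ=1.
Critically damped (ζ = 1)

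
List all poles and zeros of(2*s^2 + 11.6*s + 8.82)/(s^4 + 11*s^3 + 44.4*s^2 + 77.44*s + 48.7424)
Set denominator = 0: s^4 + 11*s^3 + 44.4*s^2 + 77.44*s + 48.7424 = (s + 1.6)(s + 2.8)(s + 3.2)(s + 3.4) = 0 → Poles: -1.6, -2.8, -3.2, -3.4
Set numerator = 0: 2*s^2 + 11.6*s + 8.82 = 2*(s + 4.9)(s + 0.9) = 0 → Zeros: -0.9, -4.9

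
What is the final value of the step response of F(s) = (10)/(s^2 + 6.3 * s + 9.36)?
FVT: lim_{t→∞} y(t) = lim_{s→0} s*Y(s) where Y(s) = F(s)/s.
= lim_{s→0} F(s) = F(0) = num(0)/den(0) = 10/9.36 = 1.068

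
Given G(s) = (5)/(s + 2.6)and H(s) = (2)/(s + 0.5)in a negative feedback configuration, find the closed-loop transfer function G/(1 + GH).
Closed-loop T = G/(1+GH).
Numerator: G_num * H_den = 5*s + 2.5.
Denominator: G_den * H_den + G_num * H_num = (s^2 + 3.1*s + 1.3) + (10) = s^2 + 3.1*s + 11.3.
T(s) = (5*s + 2.5)/(s^2 + 3.1*s + 11.3)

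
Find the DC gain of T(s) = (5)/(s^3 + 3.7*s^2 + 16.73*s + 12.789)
DC gain = T(0) = num(0)/den(0) = 5/12.789 = 0.391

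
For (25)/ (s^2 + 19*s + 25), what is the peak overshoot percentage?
Standard form: ωn²/(s²+2ζωn·s+ωn²) → ωn = 5, ζ = 1.9.
ζ ≥ 1, so the response is non-oscillatory: peak overshoot = 0%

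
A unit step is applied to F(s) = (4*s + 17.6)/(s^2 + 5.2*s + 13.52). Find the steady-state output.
FVT: lim_{t→∞} y(t) = lim_{s→0} s*Y(s) where Y(s) = F(s)/s.
= lim_{s→0} F(s) = F(0) = num(0)/den(0) = 17.6/13.52 = 1.302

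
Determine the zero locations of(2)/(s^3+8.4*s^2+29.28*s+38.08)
Numerator is a nonzero constant (2) → Zeros: none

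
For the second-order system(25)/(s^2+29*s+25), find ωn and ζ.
Standard form: ωn²/(s²+2ζωn·s+ωn²).
const=25=ωn² → ωn=5, s coeff=29=2ζωn → ζ=2.9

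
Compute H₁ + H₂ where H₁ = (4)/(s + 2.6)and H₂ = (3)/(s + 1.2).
Parallel: H = H₁ + H₂ = (n₁·d₂ + n₂·d₁)/(d₁·d₂).
n₁·d₂ = 4*s + 4.8. n₂·d₁ = 3*s + 7.8. Sum = 7*s + 12.6. d₁·d₂ = s^2 + 3.8*s + 3.12.
H(s) = (7*s + 12.6)/(s^2 + 3.8*s + 3.12)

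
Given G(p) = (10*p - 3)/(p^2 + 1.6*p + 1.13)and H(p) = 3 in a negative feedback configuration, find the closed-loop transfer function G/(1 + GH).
Closed-loop T = G/(1+GH).
Numerator: G_num * H_den = 10*p - 3.
Denominator: G_den * H_den + G_num * H_num = (p^2 + 1.6*p + 1.13) + (30*p - 9) = p^2 + 31.6*p - 7.87.
T(p) = (10*p - 3)/(p^2 + 31.6*p - 7.87)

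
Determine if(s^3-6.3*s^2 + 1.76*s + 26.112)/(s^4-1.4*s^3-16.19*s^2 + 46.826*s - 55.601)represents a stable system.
Denominator: s^4 - 1.4*s^3 - 16.19*s^2 + 46.826*s - 55.601 = (s - 3.5)(s + 4.7)(s^2 - 2.6*s + 3.38). Poles: -4.7, 1.3 + 1.3j, 1.3 - 1.3j, 3.5. All Re(p)<0: No (unstable)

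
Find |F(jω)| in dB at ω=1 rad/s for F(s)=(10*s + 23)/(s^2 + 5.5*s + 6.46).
Substitute s = j*1: F(j1) = 3.00658 - 1.1971j.
|F(j1)| = sqrt(Re² + Im²) = 3.236.
20*log₁₀(3.236) = 10.20 dB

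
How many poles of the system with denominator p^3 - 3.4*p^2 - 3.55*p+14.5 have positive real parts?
p^3 - 3.4*p^2 - 3.55*p + 14.5 = (p - 2.5)(p - 2.9)(p + 2). Poles: -2, 2.5, 2.9. RHP poles (Re>0): 2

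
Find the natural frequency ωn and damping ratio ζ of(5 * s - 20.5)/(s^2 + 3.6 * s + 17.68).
Underdamped: complex pole -1.8 + 3.8j. ωn = |pole| = 4.205, ζ = -Re(pole)/ωn = 0.4281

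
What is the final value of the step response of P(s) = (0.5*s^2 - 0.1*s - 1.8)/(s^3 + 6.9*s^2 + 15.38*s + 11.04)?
FVT: lim_{t→∞} y(t) = lim_{s→0} s*Y(s) where Y(s) = P(s)/s.
= lim_{s→0} P(s) = P(0) = num(0)/den(0) = -1.8/11.04 = -0.163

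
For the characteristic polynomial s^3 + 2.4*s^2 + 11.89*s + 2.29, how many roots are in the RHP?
s^3 + 2.4*s^2 + 11.89*s + 2.29 = (s + 0.2)(s^2 + 2.2*s + 11.45). Poles: -0.2, -1.1 + 3.2j, -1.1 - 3.2j. RHP poles (Re>0): 0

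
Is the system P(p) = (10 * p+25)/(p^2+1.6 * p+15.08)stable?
Denominator: p^2 + 1.6*p + 15.08. Poles: -0.8 + 3.8j, -0.8 - 3.8j. All Re(p)<0: Yes (stable)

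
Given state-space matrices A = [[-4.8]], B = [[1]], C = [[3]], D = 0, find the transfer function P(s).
P(s) = C(sI - A)⁻¹B + D.
Characteristic polynomial det(sI - A) = s + 4.8.
Numerator from C·adj(sI-A)·B + D·det(sI-A) = 3.
P(s) = (3)/(s + 4.8)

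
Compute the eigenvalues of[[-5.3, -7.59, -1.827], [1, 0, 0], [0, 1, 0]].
Eigenvalues solve det(λI - A) = 0.
Characteristic polynomial: λ^3 + 5.3*λ^2 + 7.59*λ + 1.827 = 0.
Factor: (λ + 2.1)(λ + 0.3)(λ + 2.9) = 0.
Roots: -0.3, -2.1, -2.9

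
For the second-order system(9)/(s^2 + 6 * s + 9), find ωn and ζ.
Standard form: ωn²/(s²+2ζωn·s+ωn²).
const=9=ωn² → ωn=3, s coeff=6=2ζωn → ζ=1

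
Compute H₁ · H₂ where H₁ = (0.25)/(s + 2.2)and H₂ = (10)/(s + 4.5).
Series: H = H₁ · H₂ = (n₁·n₂)/(d₁·d₂).
Num: n₁·n₂ = 2.5. Den: d₁·d₂ = s^2 + 6.7*s + 9.9.
H(s) = (2.5)/(s^2 + 6.7*s + 9.9)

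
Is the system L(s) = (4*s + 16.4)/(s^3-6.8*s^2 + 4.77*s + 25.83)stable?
Denominator: s^3 - 6.8*s^2 + 4.77*s + 25.83 = (s - 4.2)(s + 1.5)(s - 4.1). Poles: -1.5, 4.1, 4.2. All Re(p)<0: No (unstable)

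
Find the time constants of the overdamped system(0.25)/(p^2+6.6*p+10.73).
Overdamped: real poles at -2.9, -3.7. τ = -1/pole → τ₁ = 0.3448, τ₂ = 0.2703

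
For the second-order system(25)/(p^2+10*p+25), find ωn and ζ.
Standard form: ωn²/(p²+2ζωn·p+ωn²).
const=25=ωn² → ωn=5, p coeff=10=2ζωn → ζ=1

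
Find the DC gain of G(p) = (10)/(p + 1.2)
DC gain = G(0) = num(0)/den(0) = 10/1.2 = 8.333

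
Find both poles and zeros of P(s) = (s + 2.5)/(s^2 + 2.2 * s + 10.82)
Set denominator = 0: s^2 + 2.2*s + 10.82 = 0 → Poles: -1.1 + 3.1j, -1.1 - 3.1j
Set numerator = 0: s + 2.5 = 0 → Zeros: -2.5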